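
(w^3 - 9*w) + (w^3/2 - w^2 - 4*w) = 3*w^3/2 - w^2 - 13*w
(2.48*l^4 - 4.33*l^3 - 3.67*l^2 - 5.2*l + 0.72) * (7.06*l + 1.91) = 17.5088*l^5 - 25.833*l^4 - 34.1805*l^3 - 43.7217*l^2 - 4.8488*l + 1.3752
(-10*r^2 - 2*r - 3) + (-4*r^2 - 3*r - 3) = -14*r^2 - 5*r - 6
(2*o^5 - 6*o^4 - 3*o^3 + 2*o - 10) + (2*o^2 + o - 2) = 2*o^5 - 6*o^4 - 3*o^3 + 2*o^2 + 3*o - 12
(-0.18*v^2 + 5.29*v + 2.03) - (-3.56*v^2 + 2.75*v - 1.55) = 3.38*v^2 + 2.54*v + 3.58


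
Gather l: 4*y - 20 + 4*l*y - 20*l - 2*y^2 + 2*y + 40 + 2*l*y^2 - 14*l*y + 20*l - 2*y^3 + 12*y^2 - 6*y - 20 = l*(2*y^2 - 10*y) - 2*y^3 + 10*y^2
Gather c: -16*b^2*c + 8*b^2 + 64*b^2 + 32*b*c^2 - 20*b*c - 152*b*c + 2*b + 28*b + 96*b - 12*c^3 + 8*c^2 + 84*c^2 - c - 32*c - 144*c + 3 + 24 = 72*b^2 + 126*b - 12*c^3 + c^2*(32*b + 92) + c*(-16*b^2 - 172*b - 177) + 27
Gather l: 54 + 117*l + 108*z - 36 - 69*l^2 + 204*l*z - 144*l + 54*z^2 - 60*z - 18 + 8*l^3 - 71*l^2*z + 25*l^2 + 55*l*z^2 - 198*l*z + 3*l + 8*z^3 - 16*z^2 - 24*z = 8*l^3 + l^2*(-71*z - 44) + l*(55*z^2 + 6*z - 24) + 8*z^3 + 38*z^2 + 24*z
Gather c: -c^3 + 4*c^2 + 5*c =-c^3 + 4*c^2 + 5*c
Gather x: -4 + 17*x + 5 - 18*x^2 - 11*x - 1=-18*x^2 + 6*x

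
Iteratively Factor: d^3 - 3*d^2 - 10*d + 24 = (d - 4)*(d^2 + d - 6) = (d - 4)*(d + 3)*(d - 2)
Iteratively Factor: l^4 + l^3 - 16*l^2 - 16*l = (l + 1)*(l^3 - 16*l) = (l - 4)*(l + 1)*(l^2 + 4*l) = (l - 4)*(l + 1)*(l + 4)*(l)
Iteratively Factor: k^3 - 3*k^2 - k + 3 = (k - 3)*(k^2 - 1) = (k - 3)*(k - 1)*(k + 1)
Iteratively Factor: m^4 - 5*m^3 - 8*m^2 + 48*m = (m)*(m^3 - 5*m^2 - 8*m + 48) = m*(m - 4)*(m^2 - m - 12) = m*(m - 4)*(m + 3)*(m - 4)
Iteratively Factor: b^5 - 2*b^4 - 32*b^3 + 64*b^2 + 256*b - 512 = (b - 4)*(b^4 + 2*b^3 - 24*b^2 - 32*b + 128) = (b - 4)*(b + 4)*(b^3 - 2*b^2 - 16*b + 32) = (b - 4)^2*(b + 4)*(b^2 + 2*b - 8) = (b - 4)^2*(b - 2)*(b + 4)*(b + 4)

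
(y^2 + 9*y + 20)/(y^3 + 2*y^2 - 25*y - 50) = (y + 4)/(y^2 - 3*y - 10)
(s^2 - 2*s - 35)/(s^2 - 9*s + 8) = (s^2 - 2*s - 35)/(s^2 - 9*s + 8)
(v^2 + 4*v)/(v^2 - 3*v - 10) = v*(v + 4)/(v^2 - 3*v - 10)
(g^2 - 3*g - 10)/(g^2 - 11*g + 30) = (g + 2)/(g - 6)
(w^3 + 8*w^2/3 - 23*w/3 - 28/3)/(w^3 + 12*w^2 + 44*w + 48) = (3*w^2 - 4*w - 7)/(3*(w^2 + 8*w + 12))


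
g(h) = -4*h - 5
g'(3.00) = -4.00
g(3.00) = -17.00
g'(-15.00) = -4.00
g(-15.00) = 55.00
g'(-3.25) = -4.00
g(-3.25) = 8.00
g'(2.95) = -4.00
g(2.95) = -16.80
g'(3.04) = -4.00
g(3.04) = -17.16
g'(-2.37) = -4.00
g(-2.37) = 4.48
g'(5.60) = -4.00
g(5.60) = -27.40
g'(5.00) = -4.00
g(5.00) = -25.00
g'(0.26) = -4.00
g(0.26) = -6.04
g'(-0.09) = -4.00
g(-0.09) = -4.64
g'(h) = -4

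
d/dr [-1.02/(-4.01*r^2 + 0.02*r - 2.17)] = (0.0204 - 8.1804*r)/(4.01*r^2 - 0.02*r + 2.17)^2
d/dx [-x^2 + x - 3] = 1 - 2*x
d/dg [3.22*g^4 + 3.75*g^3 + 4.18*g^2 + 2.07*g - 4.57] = 12.88*g^3 + 11.25*g^2 + 8.36*g + 2.07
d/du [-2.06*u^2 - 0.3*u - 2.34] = -4.12*u - 0.3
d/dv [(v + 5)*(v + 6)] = 2*v + 11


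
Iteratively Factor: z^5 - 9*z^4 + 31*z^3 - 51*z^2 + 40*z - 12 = (z - 3)*(z^4 - 6*z^3 + 13*z^2 - 12*z + 4) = (z - 3)*(z - 2)*(z^3 - 4*z^2 + 5*z - 2) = (z - 3)*(z - 2)^2*(z^2 - 2*z + 1) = (z - 3)*(z - 2)^2*(z - 1)*(z - 1)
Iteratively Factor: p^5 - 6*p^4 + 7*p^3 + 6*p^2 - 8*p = (p - 2)*(p^4 - 4*p^3 - p^2 + 4*p) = (p - 4)*(p - 2)*(p^3 - p) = p*(p - 4)*(p - 2)*(p^2 - 1) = p*(p - 4)*(p - 2)*(p - 1)*(p + 1)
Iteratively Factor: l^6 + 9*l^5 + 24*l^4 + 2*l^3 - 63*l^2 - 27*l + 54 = (l - 1)*(l^5 + 10*l^4 + 34*l^3 + 36*l^2 - 27*l - 54) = (l - 1)*(l + 3)*(l^4 + 7*l^3 + 13*l^2 - 3*l - 18) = (l - 1)*(l + 3)^2*(l^3 + 4*l^2 + l - 6) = (l - 1)*(l + 3)^3*(l^2 + l - 2) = (l - 1)*(l + 2)*(l + 3)^3*(l - 1)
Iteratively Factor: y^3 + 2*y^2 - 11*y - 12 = (y - 3)*(y^2 + 5*y + 4) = (y - 3)*(y + 4)*(y + 1)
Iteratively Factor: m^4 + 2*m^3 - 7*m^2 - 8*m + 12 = (m - 1)*(m^3 + 3*m^2 - 4*m - 12) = (m - 1)*(m + 3)*(m^2 - 4) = (m - 1)*(m + 2)*(m + 3)*(m - 2)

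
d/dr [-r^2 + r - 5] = 1 - 2*r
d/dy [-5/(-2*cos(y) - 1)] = 10*sin(y)/(2*cos(y) + 1)^2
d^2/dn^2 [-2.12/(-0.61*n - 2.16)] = 1.577704/(0.61*n + 2.16)^3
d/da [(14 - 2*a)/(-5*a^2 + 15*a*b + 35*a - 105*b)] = -2/(5*a^2 - 30*a*b + 45*b^2)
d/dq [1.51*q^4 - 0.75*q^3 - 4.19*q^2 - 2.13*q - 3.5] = 6.04*q^3 - 2.25*q^2 - 8.38*q - 2.13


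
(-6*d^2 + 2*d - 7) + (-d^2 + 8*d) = -7*d^2 + 10*d - 7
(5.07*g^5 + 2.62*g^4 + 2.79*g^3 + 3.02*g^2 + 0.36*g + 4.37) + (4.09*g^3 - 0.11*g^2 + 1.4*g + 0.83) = 5.07*g^5 + 2.62*g^4 + 6.88*g^3 + 2.91*g^2 + 1.76*g + 5.2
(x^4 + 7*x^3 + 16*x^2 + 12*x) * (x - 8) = x^5 - x^4 - 40*x^3 - 116*x^2 - 96*x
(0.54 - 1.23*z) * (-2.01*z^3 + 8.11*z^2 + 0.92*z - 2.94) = 2.4723*z^4 - 11.0607*z^3 + 3.2478*z^2 + 4.113*z - 1.5876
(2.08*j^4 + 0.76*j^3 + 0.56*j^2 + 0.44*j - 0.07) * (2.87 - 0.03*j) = -0.0624*j^5 + 5.9468*j^4 + 2.1644*j^3 + 1.594*j^2 + 1.2649*j - 0.2009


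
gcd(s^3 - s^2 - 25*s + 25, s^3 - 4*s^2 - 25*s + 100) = s^2 - 25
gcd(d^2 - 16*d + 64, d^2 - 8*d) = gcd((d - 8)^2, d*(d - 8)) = d - 8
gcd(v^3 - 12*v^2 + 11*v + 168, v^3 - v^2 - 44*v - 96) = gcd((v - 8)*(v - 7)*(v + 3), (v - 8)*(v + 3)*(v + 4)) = v^2 - 5*v - 24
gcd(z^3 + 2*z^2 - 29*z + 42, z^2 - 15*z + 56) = 1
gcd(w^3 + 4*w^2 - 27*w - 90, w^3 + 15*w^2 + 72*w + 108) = w^2 + 9*w + 18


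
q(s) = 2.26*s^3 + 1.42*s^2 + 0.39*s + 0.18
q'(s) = 6.78*s^2 + 2.84*s + 0.39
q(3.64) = 129.41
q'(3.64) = 100.56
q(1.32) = 8.37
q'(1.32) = 15.95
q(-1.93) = -11.53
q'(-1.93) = 20.16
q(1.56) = 12.82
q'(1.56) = 21.32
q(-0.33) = 0.12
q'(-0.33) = 0.19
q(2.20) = 31.98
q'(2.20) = 39.45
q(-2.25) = -19.25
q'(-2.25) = 28.32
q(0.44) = 0.82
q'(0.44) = 2.95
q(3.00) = 75.15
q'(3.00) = 69.93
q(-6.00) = -439.20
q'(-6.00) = 227.43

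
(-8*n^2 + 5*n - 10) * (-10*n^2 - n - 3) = 80*n^4 - 42*n^3 + 119*n^2 - 5*n + 30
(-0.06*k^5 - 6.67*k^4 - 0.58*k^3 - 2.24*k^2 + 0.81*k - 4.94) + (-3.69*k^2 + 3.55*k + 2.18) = -0.06*k^5 - 6.67*k^4 - 0.58*k^3 - 5.93*k^2 + 4.36*k - 2.76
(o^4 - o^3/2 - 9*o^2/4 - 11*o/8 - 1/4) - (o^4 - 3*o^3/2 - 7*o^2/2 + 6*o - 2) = o^3 + 5*o^2/4 - 59*o/8 + 7/4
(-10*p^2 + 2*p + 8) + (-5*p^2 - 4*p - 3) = -15*p^2 - 2*p + 5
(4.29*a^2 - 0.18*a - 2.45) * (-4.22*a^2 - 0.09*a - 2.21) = -18.1038*a^4 + 0.3735*a^3 + 0.8743*a^2 + 0.6183*a + 5.4145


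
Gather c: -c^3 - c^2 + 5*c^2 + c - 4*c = -c^3 + 4*c^2 - 3*c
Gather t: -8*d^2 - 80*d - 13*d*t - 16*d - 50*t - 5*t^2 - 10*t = -8*d^2 - 96*d - 5*t^2 + t*(-13*d - 60)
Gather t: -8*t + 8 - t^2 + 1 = -t^2 - 8*t + 9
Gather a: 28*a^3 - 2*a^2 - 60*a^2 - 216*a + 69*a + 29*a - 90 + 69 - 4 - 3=28*a^3 - 62*a^2 - 118*a - 28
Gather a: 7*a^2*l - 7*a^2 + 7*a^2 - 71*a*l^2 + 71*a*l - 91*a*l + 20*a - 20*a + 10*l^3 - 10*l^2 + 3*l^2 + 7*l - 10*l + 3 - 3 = 7*a^2*l + a*(-71*l^2 - 20*l) + 10*l^3 - 7*l^2 - 3*l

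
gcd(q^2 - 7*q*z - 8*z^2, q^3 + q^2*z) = q + z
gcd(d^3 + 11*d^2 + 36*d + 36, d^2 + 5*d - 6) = d + 6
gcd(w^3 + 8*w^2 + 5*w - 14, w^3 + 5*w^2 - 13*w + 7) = w^2 + 6*w - 7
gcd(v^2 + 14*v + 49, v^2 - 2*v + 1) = 1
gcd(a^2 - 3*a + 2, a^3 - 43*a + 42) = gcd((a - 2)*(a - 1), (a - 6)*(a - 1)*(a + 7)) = a - 1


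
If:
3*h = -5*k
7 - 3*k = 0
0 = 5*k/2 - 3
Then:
No Solution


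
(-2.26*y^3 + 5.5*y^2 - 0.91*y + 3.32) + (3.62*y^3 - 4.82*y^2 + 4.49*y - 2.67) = 1.36*y^3 + 0.68*y^2 + 3.58*y + 0.65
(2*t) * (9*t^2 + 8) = 18*t^3 + 16*t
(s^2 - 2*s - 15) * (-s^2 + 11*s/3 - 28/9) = -s^4 + 17*s^3/3 + 41*s^2/9 - 439*s/9 + 140/3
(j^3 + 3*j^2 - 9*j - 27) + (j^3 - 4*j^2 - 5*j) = 2*j^3 - j^2 - 14*j - 27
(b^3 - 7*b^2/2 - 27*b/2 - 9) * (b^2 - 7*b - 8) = b^5 - 21*b^4/2 + 3*b^3 + 227*b^2/2 + 171*b + 72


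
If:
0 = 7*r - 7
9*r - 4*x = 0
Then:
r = 1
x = 9/4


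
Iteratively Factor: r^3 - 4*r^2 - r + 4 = (r - 4)*(r^2 - 1) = (r - 4)*(r + 1)*(r - 1)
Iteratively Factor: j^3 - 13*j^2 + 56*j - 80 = (j - 4)*(j^2 - 9*j + 20) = (j - 4)^2*(j - 5)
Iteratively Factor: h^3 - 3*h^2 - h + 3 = (h - 1)*(h^2 - 2*h - 3) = (h - 1)*(h + 1)*(h - 3)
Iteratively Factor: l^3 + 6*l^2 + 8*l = (l)*(l^2 + 6*l + 8) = l*(l + 2)*(l + 4)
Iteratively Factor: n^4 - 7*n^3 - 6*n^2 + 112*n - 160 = (n - 2)*(n^3 - 5*n^2 - 16*n + 80) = (n - 2)*(n + 4)*(n^2 - 9*n + 20) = (n - 5)*(n - 2)*(n + 4)*(n - 4)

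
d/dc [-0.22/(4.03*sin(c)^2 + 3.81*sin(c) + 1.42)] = (1.7732*sin(c) + 0.8382)*cos(c)/(4.03*sin(c)^2 + 3.81*sin(c) + 1.42)^2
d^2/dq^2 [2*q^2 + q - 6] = 4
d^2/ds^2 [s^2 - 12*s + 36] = 2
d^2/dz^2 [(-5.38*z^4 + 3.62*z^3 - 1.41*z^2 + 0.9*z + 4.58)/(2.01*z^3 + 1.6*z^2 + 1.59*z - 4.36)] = (-5.6843418860808e-14*z^8 - 2.8421709430404e-14*z^7 - 27.8346380000002*z^6 - 412.607736*z^5 + 790.716606*z^4 + 734.255152*z^3 - 1184.029452*z^2 + 761.29176*z + 45.928804)/(8.120601*z^9 + 19.39248*z^8 + 34.708077*z^7 - 18.067868*z^6 - 56.674917*z^5 - 104.954664*z^4 + 52.096527*z^3 + 58.178532*z^2 + 90.675792*z - 82.881856)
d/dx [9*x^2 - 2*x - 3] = 18*x - 2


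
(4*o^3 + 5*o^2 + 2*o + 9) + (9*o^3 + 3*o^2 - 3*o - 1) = 13*o^3 + 8*o^2 - o + 8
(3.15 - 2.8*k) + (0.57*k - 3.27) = -2.23*k - 0.12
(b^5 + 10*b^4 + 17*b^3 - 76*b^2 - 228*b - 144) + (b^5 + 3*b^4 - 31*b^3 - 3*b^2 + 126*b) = 2*b^5 + 13*b^4 - 14*b^3 - 79*b^2 - 102*b - 144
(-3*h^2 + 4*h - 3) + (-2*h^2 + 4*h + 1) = -5*h^2 + 8*h - 2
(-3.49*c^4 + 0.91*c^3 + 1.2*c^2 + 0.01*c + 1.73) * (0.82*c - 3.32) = -2.8618*c^5 + 12.333*c^4 - 2.0372*c^3 - 3.9758*c^2 + 1.3854*c - 5.7436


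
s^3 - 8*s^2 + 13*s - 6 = (s - 6)*(s - 1)^2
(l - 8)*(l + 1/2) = l^2 - 15*l/2 - 4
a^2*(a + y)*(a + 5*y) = a^4 + 6*a^3*y + 5*a^2*y^2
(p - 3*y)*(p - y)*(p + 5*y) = p^3 + p^2*y - 17*p*y^2 + 15*y^3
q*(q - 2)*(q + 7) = q^3 + 5*q^2 - 14*q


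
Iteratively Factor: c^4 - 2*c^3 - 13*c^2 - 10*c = (c + 1)*(c^3 - 3*c^2 - 10*c) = c*(c + 1)*(c^2 - 3*c - 10) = c*(c - 5)*(c + 1)*(c + 2)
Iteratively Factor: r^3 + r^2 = (r + 1)*(r^2) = r*(r + 1)*(r)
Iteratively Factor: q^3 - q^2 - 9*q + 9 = (q - 3)*(q^2 + 2*q - 3) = (q - 3)*(q + 3)*(q - 1)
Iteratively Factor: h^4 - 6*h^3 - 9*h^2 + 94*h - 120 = (h - 3)*(h^3 - 3*h^2 - 18*h + 40) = (h - 5)*(h - 3)*(h^2 + 2*h - 8) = (h - 5)*(h - 3)*(h + 4)*(h - 2)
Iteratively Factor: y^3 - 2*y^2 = (y)*(y^2 - 2*y) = y*(y - 2)*(y)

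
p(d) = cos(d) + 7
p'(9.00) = -0.41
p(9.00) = 6.09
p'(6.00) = 0.28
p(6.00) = 7.96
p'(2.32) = -0.73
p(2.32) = 6.32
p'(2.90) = -0.24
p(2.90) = 6.03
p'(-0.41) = 0.40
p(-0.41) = 7.92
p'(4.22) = 0.88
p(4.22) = 6.53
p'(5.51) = 0.70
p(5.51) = 7.72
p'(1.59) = -1.00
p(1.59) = 6.98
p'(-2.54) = 0.57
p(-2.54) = 6.18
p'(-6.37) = 0.09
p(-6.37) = 8.00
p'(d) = -sin(d)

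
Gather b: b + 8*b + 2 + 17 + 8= 9*b + 27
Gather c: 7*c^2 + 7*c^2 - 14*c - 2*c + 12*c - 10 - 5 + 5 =14*c^2 - 4*c - 10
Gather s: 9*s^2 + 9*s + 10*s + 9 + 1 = 9*s^2 + 19*s + 10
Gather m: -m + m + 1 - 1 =0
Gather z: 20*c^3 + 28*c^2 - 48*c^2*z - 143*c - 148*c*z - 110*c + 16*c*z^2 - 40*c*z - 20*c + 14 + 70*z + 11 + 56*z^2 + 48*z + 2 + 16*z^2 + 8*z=20*c^3 + 28*c^2 - 273*c + z^2*(16*c + 72) + z*(-48*c^2 - 188*c + 126) + 27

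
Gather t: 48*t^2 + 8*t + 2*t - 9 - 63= 48*t^2 + 10*t - 72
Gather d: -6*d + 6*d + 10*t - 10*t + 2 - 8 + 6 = 0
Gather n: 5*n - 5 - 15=5*n - 20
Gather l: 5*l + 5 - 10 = 5*l - 5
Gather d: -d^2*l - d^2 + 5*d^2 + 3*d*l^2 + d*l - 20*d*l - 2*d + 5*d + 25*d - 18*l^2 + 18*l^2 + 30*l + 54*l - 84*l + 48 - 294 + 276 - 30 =d^2*(4 - l) + d*(3*l^2 - 19*l + 28)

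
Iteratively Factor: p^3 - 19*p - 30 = (p + 3)*(p^2 - 3*p - 10) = (p - 5)*(p + 3)*(p + 2)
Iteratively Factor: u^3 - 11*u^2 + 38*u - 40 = (u - 2)*(u^2 - 9*u + 20) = (u - 5)*(u - 2)*(u - 4)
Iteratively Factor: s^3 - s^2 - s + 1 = (s - 1)*(s^2 - 1) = (s - 1)^2*(s + 1)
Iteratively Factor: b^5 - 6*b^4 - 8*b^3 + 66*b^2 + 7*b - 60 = (b - 1)*(b^4 - 5*b^3 - 13*b^2 + 53*b + 60) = (b - 4)*(b - 1)*(b^3 - b^2 - 17*b - 15) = (b - 4)*(b - 1)*(b + 1)*(b^2 - 2*b - 15) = (b - 5)*(b - 4)*(b - 1)*(b + 1)*(b + 3)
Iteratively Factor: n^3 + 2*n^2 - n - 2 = (n + 2)*(n^2 - 1) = (n + 1)*(n + 2)*(n - 1)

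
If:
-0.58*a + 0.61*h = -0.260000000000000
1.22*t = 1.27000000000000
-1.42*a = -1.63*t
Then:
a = 1.19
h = 0.71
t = 1.04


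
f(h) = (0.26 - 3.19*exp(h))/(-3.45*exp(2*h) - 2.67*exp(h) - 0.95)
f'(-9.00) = 0.00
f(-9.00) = -0.27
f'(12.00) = 0.00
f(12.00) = 0.00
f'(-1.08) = 0.20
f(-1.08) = 0.37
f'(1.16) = -0.16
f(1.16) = 0.22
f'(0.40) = -0.17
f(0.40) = 0.36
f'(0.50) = -0.18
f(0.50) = 0.34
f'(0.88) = -0.18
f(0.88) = 0.27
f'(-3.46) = 0.11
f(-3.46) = -0.15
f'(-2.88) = 0.17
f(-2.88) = -0.07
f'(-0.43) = 0.01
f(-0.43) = 0.44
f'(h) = (0.26 - 3.19*exp(h))*(6.9*exp(2*h) + 2.67*exp(h))/(-3.45*exp(2*h) - 2.67*exp(h) - 0.95)^2 - 3.19*exp(h)/(-3.45*exp(2*h) - 2.67*exp(h) - 0.95) = (-11.0055*exp(2*h) + 1.794*exp(h) + 3.7247)*exp(h)/(11.9025*exp(4*h) + 18.423*exp(3*h) + 13.6839*exp(2*h) + 5.073*exp(h) + 0.9025)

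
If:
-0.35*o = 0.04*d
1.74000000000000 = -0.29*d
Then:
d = -6.00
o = 0.69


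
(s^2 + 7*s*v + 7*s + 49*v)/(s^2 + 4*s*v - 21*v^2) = (s + 7)/(s - 3*v)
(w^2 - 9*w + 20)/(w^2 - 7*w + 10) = (w - 4)/(w - 2)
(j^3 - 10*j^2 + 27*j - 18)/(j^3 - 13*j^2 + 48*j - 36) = (j - 3)/(j - 6)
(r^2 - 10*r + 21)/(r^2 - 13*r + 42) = (r - 3)/(r - 6)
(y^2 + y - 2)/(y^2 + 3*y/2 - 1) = 2*(y - 1)/(2*y - 1)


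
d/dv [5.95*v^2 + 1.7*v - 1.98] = 11.9*v + 1.7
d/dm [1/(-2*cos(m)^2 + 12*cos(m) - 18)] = -sin(m)/(cos(m) - 3)^3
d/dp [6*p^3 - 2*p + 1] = 18*p^2 - 2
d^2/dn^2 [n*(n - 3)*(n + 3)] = 6*n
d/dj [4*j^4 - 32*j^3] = 16*j^2*(j - 6)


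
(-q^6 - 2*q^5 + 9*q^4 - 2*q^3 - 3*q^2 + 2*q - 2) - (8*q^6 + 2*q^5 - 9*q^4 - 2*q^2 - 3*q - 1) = -9*q^6 - 4*q^5 + 18*q^4 - 2*q^3 - q^2 + 5*q - 1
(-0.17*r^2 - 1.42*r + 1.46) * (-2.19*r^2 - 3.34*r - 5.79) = 0.3723*r^4 + 3.6776*r^3 + 2.5297*r^2 + 3.3454*r - 8.4534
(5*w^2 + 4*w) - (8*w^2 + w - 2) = -3*w^2 + 3*w + 2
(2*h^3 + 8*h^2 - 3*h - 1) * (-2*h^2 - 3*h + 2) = -4*h^5 - 22*h^4 - 14*h^3 + 27*h^2 - 3*h - 2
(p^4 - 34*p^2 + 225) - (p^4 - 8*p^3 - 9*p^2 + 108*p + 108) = 8*p^3 - 25*p^2 - 108*p + 117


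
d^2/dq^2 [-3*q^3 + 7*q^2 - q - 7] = 14 - 18*q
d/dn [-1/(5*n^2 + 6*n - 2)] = 2*(5*n + 3)/(5*n^2 + 6*n - 2)^2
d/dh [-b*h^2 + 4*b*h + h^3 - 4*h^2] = -2*b*h + 4*b + 3*h^2 - 8*h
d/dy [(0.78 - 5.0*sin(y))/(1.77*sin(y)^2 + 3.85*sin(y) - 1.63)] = (8.85*sin(y)^2 - 2.7612*sin(y) + 5.147)*cos(y)/(3.1329*sin(y)^4 + 13.629*sin(y)^3 + 9.0523*sin(y)^2 - 12.551*sin(y) + 2.6569)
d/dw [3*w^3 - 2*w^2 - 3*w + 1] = 9*w^2 - 4*w - 3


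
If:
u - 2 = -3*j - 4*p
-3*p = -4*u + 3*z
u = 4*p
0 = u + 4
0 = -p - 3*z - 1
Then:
No Solution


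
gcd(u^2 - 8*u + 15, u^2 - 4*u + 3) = u - 3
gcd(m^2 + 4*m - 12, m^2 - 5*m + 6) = m - 2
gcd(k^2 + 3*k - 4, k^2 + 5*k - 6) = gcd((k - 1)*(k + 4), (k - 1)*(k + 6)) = k - 1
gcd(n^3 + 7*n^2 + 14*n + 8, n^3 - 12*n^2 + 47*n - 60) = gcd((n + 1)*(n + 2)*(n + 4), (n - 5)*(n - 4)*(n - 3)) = 1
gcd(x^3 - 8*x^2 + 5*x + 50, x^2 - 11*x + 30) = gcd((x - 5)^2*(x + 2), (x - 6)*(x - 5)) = x - 5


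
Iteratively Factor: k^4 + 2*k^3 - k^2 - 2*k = (k + 2)*(k^3 - k) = k*(k + 2)*(k^2 - 1) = k*(k - 1)*(k + 2)*(k + 1)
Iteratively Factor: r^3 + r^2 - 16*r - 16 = (r - 4)*(r^2 + 5*r + 4) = (r - 4)*(r + 4)*(r + 1)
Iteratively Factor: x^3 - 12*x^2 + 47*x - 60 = (x - 4)*(x^2 - 8*x + 15) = (x - 4)*(x - 3)*(x - 5)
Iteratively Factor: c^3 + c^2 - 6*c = (c)*(c^2 + c - 6) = c*(c - 2)*(c + 3)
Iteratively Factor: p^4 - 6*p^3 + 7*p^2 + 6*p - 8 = (p + 1)*(p^3 - 7*p^2 + 14*p - 8) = (p - 1)*(p + 1)*(p^2 - 6*p + 8) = (p - 4)*(p - 1)*(p + 1)*(p - 2)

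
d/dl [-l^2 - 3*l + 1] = -2*l - 3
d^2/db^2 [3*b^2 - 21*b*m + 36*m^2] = 6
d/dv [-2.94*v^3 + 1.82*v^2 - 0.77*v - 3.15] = -8.82*v^2 + 3.64*v - 0.77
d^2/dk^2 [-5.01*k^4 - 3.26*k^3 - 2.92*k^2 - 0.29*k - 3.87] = -60.12*k^2 - 19.56*k - 5.84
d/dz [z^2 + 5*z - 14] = 2*z + 5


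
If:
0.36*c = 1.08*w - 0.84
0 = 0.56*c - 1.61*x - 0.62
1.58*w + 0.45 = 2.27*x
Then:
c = 9.71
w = 4.01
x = 2.99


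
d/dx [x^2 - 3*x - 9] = 2*x - 3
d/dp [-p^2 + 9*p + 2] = 9 - 2*p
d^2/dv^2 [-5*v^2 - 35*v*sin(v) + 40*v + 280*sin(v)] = 35*v*sin(v) - 280*sin(v) - 70*cos(v) - 10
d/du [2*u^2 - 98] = 4*u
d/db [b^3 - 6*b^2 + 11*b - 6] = 3*b^2 - 12*b + 11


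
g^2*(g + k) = g^3 + g^2*k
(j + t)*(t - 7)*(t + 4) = j*t^2 - 3*j*t - 28*j + t^3 - 3*t^2 - 28*t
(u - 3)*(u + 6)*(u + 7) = u^3 + 10*u^2 + 3*u - 126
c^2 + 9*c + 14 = (c + 2)*(c + 7)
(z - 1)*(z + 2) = z^2 + z - 2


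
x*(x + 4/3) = x^2 + 4*x/3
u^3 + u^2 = u^2*(u + 1)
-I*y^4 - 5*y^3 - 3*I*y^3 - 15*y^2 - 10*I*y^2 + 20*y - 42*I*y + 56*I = (y + 4)*(y - 7*I)*(y + 2*I)*(-I*y + I)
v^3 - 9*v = v*(v - 3)*(v + 3)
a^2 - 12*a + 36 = (a - 6)^2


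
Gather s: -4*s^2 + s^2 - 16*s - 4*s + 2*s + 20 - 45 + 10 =-3*s^2 - 18*s - 15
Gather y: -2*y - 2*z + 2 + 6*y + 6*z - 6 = 4*y + 4*z - 4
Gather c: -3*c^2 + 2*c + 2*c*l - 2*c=-3*c^2 + 2*c*l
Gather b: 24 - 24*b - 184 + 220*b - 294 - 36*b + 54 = 160*b - 400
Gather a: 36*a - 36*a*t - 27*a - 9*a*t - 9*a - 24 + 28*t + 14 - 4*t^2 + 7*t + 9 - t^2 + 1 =-45*a*t - 5*t^2 + 35*t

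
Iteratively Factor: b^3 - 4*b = (b)*(b^2 - 4) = b*(b - 2)*(b + 2)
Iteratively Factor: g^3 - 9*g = (g + 3)*(g^2 - 3*g) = (g - 3)*(g + 3)*(g)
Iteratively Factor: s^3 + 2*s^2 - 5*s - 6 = (s + 1)*(s^2 + s - 6) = (s + 1)*(s + 3)*(s - 2)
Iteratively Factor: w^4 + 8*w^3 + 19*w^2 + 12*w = (w + 1)*(w^3 + 7*w^2 + 12*w) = w*(w + 1)*(w^2 + 7*w + 12) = w*(w + 1)*(w + 4)*(w + 3)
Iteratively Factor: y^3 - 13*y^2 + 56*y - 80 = (y - 5)*(y^2 - 8*y + 16) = (y - 5)*(y - 4)*(y - 4)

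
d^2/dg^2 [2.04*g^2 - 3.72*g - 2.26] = 4.08000000000000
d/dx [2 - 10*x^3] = -30*x^2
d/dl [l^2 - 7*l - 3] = 2*l - 7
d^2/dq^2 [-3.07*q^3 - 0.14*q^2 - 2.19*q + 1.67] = -18.42*q - 0.28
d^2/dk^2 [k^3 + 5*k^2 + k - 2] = 6*k + 10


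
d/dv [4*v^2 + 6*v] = 8*v + 6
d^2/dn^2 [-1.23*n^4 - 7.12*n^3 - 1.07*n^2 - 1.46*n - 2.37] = -14.76*n^2 - 42.72*n - 2.14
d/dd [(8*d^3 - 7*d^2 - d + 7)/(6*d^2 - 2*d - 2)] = (12*d^4 - 8*d^3 - 7*d^2 - 14*d + 4)/(9*d^4 - 6*d^3 - 5*d^2 + 2*d + 1)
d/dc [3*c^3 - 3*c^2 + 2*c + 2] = 9*c^2 - 6*c + 2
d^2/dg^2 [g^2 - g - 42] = 2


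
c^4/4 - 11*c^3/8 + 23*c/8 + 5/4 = (c/4 + 1/4)*(c - 5)*(c - 2)*(c + 1/2)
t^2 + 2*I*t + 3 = (t - I)*(t + 3*I)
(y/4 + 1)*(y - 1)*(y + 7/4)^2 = y^4/4 + 13*y^3/8 + 153*y^2/64 - 77*y/64 - 49/16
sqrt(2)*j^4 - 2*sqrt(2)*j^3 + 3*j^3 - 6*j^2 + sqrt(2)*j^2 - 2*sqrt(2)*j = j*(j - 2)*(j + sqrt(2))*(sqrt(2)*j + 1)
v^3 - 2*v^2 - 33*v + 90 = (v - 5)*(v - 3)*(v + 6)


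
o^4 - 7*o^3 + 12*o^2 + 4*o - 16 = (o - 4)*(o - 2)^2*(o + 1)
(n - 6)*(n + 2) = n^2 - 4*n - 12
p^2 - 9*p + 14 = (p - 7)*(p - 2)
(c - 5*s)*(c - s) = c^2 - 6*c*s + 5*s^2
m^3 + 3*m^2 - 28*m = m*(m - 4)*(m + 7)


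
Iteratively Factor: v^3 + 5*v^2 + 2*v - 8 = (v + 2)*(v^2 + 3*v - 4) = (v + 2)*(v + 4)*(v - 1)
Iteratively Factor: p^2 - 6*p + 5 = (p - 1)*(p - 5)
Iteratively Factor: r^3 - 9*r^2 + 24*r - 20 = (r - 5)*(r^2 - 4*r + 4) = (r - 5)*(r - 2)*(r - 2)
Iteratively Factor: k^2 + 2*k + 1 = (k + 1)*(k + 1)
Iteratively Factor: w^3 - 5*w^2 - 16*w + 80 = (w - 4)*(w^2 - w - 20) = (w - 4)*(w + 4)*(w - 5)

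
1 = 1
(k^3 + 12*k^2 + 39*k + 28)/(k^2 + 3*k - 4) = (k^2 + 8*k + 7)/(k - 1)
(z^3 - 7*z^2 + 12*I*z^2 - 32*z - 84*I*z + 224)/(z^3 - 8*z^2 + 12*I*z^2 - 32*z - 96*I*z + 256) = (z - 7)/(z - 8)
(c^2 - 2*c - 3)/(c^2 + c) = (c - 3)/c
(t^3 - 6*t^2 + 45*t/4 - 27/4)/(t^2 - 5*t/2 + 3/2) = (2*t^2 - 9*t + 9)/(2*(t - 1))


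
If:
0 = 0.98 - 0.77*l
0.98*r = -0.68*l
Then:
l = 1.27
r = -0.88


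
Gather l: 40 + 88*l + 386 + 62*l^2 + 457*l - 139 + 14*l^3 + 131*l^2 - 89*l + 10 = 14*l^3 + 193*l^2 + 456*l + 297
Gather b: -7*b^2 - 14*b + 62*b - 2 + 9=-7*b^2 + 48*b + 7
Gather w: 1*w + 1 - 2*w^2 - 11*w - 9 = -2*w^2 - 10*w - 8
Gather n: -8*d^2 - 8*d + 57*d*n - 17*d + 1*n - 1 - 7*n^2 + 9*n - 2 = -8*d^2 - 25*d - 7*n^2 + n*(57*d + 10) - 3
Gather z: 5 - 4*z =5 - 4*z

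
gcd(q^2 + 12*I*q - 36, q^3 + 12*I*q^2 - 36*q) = q^2 + 12*I*q - 36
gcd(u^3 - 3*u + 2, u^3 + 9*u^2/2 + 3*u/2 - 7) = u^2 + u - 2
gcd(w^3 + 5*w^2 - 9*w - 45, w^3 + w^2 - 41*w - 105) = w^2 + 8*w + 15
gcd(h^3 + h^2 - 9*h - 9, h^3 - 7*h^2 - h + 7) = h + 1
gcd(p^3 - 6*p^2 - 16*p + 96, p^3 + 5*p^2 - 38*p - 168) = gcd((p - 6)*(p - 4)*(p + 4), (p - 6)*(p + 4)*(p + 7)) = p^2 - 2*p - 24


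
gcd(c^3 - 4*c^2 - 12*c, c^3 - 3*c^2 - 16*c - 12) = c^2 - 4*c - 12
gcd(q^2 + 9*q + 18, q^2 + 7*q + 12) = q + 3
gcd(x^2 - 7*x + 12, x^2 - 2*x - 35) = 1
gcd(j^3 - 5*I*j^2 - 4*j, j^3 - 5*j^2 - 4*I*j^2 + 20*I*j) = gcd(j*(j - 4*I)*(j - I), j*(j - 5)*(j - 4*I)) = j^2 - 4*I*j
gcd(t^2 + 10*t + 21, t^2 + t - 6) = t + 3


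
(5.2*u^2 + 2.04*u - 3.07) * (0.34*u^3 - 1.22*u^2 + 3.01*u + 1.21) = 1.768*u^5 - 5.6504*u^4 + 12.1194*u^3 + 16.1778*u^2 - 6.7723*u - 3.7147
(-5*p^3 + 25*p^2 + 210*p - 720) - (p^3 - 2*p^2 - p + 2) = -6*p^3 + 27*p^2 + 211*p - 722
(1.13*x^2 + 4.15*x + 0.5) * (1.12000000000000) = 1.2656*x^2 + 4.648*x + 0.56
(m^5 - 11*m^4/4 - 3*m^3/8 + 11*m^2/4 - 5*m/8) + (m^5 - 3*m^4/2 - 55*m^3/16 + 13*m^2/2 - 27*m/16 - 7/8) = 2*m^5 - 17*m^4/4 - 61*m^3/16 + 37*m^2/4 - 37*m/16 - 7/8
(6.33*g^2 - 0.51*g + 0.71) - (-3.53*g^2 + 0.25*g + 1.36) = 9.86*g^2 - 0.76*g - 0.65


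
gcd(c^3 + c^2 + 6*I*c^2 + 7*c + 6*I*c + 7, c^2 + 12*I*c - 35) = c + 7*I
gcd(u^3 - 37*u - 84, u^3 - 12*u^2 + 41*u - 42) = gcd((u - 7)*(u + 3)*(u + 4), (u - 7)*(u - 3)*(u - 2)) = u - 7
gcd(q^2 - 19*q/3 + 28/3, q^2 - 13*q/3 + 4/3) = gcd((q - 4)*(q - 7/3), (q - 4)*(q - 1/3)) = q - 4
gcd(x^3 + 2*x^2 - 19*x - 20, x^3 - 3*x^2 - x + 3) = x + 1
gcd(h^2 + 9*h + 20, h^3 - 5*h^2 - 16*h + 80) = h + 4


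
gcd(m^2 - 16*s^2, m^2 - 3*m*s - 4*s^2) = -m + 4*s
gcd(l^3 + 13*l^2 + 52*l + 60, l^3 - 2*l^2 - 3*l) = 1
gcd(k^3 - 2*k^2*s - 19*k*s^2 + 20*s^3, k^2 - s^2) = -k + s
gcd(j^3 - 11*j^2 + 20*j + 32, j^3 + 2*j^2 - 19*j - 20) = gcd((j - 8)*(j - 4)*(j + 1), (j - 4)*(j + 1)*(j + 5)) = j^2 - 3*j - 4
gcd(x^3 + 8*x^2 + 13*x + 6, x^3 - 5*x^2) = 1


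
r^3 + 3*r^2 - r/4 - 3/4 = (r - 1/2)*(r + 1/2)*(r + 3)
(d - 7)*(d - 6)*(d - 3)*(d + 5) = d^4 - 11*d^3 + d^2 + 279*d - 630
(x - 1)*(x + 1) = x^2 - 1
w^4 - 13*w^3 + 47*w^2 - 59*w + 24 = (w - 8)*(w - 3)*(w - 1)^2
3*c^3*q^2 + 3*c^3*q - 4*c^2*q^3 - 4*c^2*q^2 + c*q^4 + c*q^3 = q*(-3*c + q)*(-c + q)*(c*q + c)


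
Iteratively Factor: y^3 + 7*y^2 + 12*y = (y + 4)*(y^2 + 3*y) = (y + 3)*(y + 4)*(y)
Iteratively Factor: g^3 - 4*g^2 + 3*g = (g - 1)*(g^2 - 3*g) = g*(g - 1)*(g - 3)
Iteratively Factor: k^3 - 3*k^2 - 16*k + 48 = (k - 4)*(k^2 + k - 12) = (k - 4)*(k + 4)*(k - 3)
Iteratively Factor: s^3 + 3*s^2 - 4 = (s + 2)*(s^2 + s - 2) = (s + 2)^2*(s - 1)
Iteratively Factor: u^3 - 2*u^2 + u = (u - 1)*(u^2 - u) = u*(u - 1)*(u - 1)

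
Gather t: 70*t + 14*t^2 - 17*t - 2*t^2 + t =12*t^2 + 54*t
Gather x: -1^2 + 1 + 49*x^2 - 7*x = 49*x^2 - 7*x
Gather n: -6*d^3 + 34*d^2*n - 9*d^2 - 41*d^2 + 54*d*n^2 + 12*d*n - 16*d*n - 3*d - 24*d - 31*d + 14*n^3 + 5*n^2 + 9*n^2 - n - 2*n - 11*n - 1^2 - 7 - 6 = -6*d^3 - 50*d^2 - 58*d + 14*n^3 + n^2*(54*d + 14) + n*(34*d^2 - 4*d - 14) - 14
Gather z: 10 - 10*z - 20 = -10*z - 10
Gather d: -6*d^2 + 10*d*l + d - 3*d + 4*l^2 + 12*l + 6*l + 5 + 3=-6*d^2 + d*(10*l - 2) + 4*l^2 + 18*l + 8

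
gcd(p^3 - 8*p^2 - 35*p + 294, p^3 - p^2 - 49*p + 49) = p - 7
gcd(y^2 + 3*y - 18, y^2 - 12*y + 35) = 1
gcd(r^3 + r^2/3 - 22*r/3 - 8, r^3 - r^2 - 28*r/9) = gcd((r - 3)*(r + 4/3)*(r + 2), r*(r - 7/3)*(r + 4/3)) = r + 4/3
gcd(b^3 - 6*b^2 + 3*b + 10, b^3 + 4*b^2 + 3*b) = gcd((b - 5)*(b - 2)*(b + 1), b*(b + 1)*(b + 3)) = b + 1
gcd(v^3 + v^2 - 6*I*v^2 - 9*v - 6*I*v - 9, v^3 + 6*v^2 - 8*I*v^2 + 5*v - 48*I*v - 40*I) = v + 1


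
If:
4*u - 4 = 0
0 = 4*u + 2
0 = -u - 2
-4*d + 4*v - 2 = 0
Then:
No Solution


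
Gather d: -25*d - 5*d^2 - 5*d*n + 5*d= -5*d^2 + d*(-5*n - 20)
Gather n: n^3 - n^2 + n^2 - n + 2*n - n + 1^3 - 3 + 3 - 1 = n^3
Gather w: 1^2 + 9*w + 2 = 9*w + 3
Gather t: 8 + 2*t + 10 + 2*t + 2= 4*t + 20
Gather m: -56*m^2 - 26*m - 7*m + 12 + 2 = -56*m^2 - 33*m + 14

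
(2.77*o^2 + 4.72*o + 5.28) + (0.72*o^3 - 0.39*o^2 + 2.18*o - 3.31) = 0.72*o^3 + 2.38*o^2 + 6.9*o + 1.97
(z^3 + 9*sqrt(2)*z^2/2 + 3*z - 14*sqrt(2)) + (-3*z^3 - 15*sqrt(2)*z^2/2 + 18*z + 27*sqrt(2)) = -2*z^3 - 3*sqrt(2)*z^2 + 21*z + 13*sqrt(2)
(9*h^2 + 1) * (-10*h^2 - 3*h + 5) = -90*h^4 - 27*h^3 + 35*h^2 - 3*h + 5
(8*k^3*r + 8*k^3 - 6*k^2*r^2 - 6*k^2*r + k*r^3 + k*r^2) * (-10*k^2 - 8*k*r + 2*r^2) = -80*k^5*r - 80*k^5 - 4*k^4*r^2 - 4*k^4*r + 54*k^3*r^3 + 54*k^3*r^2 - 20*k^2*r^4 - 20*k^2*r^3 + 2*k*r^5 + 2*k*r^4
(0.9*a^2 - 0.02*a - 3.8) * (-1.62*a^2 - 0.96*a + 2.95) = -1.458*a^4 - 0.8316*a^3 + 8.8302*a^2 + 3.589*a - 11.21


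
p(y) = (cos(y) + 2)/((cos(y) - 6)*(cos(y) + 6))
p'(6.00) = -0.00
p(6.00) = -0.08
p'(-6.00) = 0.01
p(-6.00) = -0.08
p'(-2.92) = -0.01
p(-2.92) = -0.03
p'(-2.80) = -0.01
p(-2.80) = -0.03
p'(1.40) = 0.03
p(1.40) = -0.06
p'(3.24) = -0.00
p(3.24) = -0.03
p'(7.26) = 0.03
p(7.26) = -0.07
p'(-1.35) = -0.03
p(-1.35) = -0.06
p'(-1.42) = -0.03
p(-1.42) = -0.06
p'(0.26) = 0.01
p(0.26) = -0.08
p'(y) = (cos(y) + 2)*sin(y)/((cos(y) - 6)*(cos(y) + 6)^2) - sin(y)/((cos(y) - 6)*(cos(y) + 6)) + (cos(y) + 2)*sin(y)/((cos(y) - 6)^2*(cos(y) + 6))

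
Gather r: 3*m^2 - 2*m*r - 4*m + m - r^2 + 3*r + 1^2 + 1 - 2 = 3*m^2 - 3*m - r^2 + r*(3 - 2*m)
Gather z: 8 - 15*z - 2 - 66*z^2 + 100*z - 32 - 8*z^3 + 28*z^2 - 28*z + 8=-8*z^3 - 38*z^2 + 57*z - 18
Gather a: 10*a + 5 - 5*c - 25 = 10*a - 5*c - 20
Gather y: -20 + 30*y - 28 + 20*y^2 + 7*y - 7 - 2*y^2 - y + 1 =18*y^2 + 36*y - 54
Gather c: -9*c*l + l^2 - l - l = -9*c*l + l^2 - 2*l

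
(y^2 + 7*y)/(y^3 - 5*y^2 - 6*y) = (y + 7)/(y^2 - 5*y - 6)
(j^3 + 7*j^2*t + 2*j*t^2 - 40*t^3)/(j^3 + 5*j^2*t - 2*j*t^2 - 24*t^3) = (j + 5*t)/(j + 3*t)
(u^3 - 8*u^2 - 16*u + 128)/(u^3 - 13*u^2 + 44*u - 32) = (u + 4)/(u - 1)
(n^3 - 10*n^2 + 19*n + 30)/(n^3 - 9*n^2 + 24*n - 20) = (n^2 - 5*n - 6)/(n^2 - 4*n + 4)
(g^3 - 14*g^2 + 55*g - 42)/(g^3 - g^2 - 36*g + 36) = (g - 7)/(g + 6)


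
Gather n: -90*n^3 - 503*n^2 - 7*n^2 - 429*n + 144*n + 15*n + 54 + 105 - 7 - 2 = -90*n^3 - 510*n^2 - 270*n + 150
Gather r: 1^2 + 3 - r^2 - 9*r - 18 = -r^2 - 9*r - 14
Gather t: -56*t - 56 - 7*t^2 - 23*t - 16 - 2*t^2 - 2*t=-9*t^2 - 81*t - 72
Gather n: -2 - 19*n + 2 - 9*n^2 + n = -9*n^2 - 18*n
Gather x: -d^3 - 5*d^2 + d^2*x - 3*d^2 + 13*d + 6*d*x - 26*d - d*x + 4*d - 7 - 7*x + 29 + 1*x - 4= -d^3 - 8*d^2 - 9*d + x*(d^2 + 5*d - 6) + 18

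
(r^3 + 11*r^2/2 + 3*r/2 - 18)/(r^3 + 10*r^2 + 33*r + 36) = (r - 3/2)/(r + 3)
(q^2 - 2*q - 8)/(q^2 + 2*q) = (q - 4)/q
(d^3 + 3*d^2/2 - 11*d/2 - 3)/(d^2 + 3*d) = d - 3/2 - 1/d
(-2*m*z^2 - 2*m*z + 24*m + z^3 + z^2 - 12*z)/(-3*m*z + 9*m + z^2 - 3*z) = (-2*m*z - 8*m + z^2 + 4*z)/(-3*m + z)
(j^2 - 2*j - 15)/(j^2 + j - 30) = (j + 3)/(j + 6)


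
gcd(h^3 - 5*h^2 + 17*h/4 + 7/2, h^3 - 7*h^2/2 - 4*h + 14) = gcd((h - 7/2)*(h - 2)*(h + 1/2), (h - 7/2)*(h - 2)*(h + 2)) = h^2 - 11*h/2 + 7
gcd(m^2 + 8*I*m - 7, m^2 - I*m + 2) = m + I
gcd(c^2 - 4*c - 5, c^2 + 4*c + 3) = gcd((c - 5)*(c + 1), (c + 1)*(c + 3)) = c + 1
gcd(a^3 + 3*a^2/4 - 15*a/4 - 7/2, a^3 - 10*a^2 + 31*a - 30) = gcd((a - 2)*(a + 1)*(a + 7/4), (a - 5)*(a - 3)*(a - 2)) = a - 2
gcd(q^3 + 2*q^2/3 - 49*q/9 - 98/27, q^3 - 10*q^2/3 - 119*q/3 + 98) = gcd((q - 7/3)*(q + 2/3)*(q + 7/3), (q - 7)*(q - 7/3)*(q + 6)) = q - 7/3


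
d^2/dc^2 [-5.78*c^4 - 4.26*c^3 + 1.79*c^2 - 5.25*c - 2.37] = -69.36*c^2 - 25.56*c + 3.58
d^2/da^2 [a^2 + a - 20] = 2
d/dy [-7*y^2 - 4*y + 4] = -14*y - 4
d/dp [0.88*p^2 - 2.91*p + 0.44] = 1.76*p - 2.91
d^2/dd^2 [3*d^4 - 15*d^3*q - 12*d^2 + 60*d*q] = 36*d^2 - 90*d*q - 24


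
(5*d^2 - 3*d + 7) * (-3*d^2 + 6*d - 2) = -15*d^4 + 39*d^3 - 49*d^2 + 48*d - 14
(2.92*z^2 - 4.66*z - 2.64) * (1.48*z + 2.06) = 4.3216*z^3 - 0.8816*z^2 - 13.5068*z - 5.4384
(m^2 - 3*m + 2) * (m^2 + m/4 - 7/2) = m^4 - 11*m^3/4 - 9*m^2/4 + 11*m - 7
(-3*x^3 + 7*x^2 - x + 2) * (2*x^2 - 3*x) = -6*x^5 + 23*x^4 - 23*x^3 + 7*x^2 - 6*x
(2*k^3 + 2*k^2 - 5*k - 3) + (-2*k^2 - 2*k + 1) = 2*k^3 - 7*k - 2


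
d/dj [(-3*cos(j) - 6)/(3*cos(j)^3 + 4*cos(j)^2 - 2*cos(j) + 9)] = 12*(30*sin(j) - 38*sin(2*j) - 22*sin(3*j) - 3*sin(4*j))/(cos(j) + 8*cos(2*j) + 3*cos(3*j) + 44)^2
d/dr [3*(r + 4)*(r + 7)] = 6*r + 33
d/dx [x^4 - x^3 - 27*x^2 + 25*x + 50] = 4*x^3 - 3*x^2 - 54*x + 25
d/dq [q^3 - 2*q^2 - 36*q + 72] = 3*q^2 - 4*q - 36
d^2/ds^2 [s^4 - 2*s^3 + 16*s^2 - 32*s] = 12*s^2 - 12*s + 32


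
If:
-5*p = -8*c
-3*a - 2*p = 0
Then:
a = -2*p/3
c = 5*p/8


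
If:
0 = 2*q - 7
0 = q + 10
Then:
No Solution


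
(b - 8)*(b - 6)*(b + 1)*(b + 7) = b^4 - 6*b^3 - 57*b^2 + 286*b + 336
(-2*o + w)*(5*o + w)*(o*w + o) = -10*o^3*w - 10*o^3 + 3*o^2*w^2 + 3*o^2*w + o*w^3 + o*w^2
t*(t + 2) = t^2 + 2*t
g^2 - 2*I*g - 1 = (g - I)^2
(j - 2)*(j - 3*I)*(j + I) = j^3 - 2*j^2 - 2*I*j^2 + 3*j + 4*I*j - 6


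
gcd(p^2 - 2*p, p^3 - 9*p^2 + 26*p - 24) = p - 2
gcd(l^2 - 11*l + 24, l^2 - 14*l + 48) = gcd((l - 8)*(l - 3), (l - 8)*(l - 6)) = l - 8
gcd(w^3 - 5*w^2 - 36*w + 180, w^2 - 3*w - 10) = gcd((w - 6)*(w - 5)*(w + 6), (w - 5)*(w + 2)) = w - 5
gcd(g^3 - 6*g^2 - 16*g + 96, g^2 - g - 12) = g - 4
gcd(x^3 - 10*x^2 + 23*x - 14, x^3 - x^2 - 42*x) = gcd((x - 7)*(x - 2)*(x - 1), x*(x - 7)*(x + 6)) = x - 7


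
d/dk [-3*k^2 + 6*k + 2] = 6 - 6*k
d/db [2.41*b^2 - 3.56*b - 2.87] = 4.82*b - 3.56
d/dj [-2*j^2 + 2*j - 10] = 2 - 4*j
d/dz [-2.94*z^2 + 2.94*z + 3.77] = 2.94 - 5.88*z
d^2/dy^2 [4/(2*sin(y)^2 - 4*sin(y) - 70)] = 4*(-2*sin(y)^4 + 3*sin(y)^3 - 69*sin(y)^2 + 29*sin(y) + 39)/((sin(y) - 7)^3*(sin(y) + 5)^3)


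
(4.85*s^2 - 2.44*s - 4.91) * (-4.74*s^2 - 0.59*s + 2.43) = -22.989*s^4 + 8.7041*s^3 + 36.4985*s^2 - 3.0323*s - 11.9313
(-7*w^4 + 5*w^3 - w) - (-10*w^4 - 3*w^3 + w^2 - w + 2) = 3*w^4 + 8*w^3 - w^2 - 2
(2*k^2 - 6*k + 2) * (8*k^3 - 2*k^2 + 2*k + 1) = 16*k^5 - 52*k^4 + 32*k^3 - 14*k^2 - 2*k + 2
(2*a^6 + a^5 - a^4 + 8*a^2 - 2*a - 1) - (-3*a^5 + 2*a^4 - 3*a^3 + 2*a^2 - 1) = 2*a^6 + 4*a^5 - 3*a^4 + 3*a^3 + 6*a^2 - 2*a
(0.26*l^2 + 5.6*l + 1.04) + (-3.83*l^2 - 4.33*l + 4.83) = -3.57*l^2 + 1.27*l + 5.87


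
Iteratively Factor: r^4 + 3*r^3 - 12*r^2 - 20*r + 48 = (r + 3)*(r^3 - 12*r + 16) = (r - 2)*(r + 3)*(r^2 + 2*r - 8) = (r - 2)*(r + 3)*(r + 4)*(r - 2)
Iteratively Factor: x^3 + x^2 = (x + 1)*(x^2) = x*(x + 1)*(x)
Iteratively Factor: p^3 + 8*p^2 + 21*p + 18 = (p + 2)*(p^2 + 6*p + 9) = (p + 2)*(p + 3)*(p + 3)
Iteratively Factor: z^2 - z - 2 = (z - 2)*(z + 1)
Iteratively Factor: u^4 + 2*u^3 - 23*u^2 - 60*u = (u + 3)*(u^3 - u^2 - 20*u) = (u - 5)*(u + 3)*(u^2 + 4*u) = u*(u - 5)*(u + 3)*(u + 4)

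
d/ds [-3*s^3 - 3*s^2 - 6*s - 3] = -9*s^2 - 6*s - 6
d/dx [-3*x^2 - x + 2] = -6*x - 1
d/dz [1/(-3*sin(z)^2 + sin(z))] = (6/tan(z) - cos(z)/sin(z)^2)/(3*sin(z) - 1)^2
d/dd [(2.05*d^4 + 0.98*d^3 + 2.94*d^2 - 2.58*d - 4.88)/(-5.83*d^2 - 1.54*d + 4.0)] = (-23.903*d^5 - 15.1844*d^4 + 29.7816*d^3 - 7.809*d^2 - 33.3808*d - 17.8352)/(33.9889*d^4 + 17.9564*d^3 - 44.2684*d^2 - 12.32*d + 16.0)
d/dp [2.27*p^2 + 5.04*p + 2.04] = 4.54*p + 5.04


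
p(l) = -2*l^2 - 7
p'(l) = -4*l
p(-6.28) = -85.88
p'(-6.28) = 25.12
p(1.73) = -12.99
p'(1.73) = -6.92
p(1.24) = -10.08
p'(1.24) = -4.96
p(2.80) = -22.68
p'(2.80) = -11.20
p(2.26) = -17.22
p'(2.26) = -9.04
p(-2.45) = -19.00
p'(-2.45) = 9.80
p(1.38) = -10.81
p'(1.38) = -5.52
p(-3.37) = -29.71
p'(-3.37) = 13.48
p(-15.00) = -457.00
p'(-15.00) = 60.00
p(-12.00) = -295.00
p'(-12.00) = 48.00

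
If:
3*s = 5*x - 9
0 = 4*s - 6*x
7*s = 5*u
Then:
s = 27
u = 189/5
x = 18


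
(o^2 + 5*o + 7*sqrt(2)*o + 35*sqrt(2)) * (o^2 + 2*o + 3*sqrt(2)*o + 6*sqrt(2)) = o^4 + 7*o^3 + 10*sqrt(2)*o^3 + 52*o^2 + 70*sqrt(2)*o^2 + 100*sqrt(2)*o + 294*o + 420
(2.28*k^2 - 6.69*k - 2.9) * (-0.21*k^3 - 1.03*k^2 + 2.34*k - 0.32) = -0.4788*k^5 - 0.9435*k^4 + 12.8349*k^3 - 13.3972*k^2 - 4.6452*k + 0.928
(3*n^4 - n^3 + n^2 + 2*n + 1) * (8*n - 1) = 24*n^5 - 11*n^4 + 9*n^3 + 15*n^2 + 6*n - 1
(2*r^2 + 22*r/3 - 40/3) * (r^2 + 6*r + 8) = 2*r^4 + 58*r^3/3 + 140*r^2/3 - 64*r/3 - 320/3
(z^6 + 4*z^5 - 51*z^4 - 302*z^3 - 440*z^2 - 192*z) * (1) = z^6 + 4*z^5 - 51*z^4 - 302*z^3 - 440*z^2 - 192*z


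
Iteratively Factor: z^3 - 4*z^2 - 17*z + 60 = (z - 3)*(z^2 - z - 20) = (z - 3)*(z + 4)*(z - 5)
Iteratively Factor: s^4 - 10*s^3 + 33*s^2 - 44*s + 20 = (s - 2)*(s^3 - 8*s^2 + 17*s - 10) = (s - 2)^2*(s^2 - 6*s + 5) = (s - 5)*(s - 2)^2*(s - 1)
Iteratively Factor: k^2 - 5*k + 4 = (k - 1)*(k - 4)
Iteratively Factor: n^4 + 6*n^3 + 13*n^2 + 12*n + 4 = (n + 1)*(n^3 + 5*n^2 + 8*n + 4) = (n + 1)*(n + 2)*(n^2 + 3*n + 2) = (n + 1)*(n + 2)^2*(n + 1)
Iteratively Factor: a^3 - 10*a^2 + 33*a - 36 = (a - 3)*(a^2 - 7*a + 12) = (a - 4)*(a - 3)*(a - 3)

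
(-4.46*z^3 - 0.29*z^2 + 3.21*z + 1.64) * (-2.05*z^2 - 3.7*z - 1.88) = 9.143*z^5 + 17.0965*z^4 + 2.8773*z^3 - 14.6938*z^2 - 12.1028*z - 3.0832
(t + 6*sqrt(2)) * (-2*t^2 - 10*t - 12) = -2*t^3 - 12*sqrt(2)*t^2 - 10*t^2 - 60*sqrt(2)*t - 12*t - 72*sqrt(2)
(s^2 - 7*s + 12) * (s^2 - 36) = s^4 - 7*s^3 - 24*s^2 + 252*s - 432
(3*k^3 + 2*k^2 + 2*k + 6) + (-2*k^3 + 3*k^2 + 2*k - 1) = k^3 + 5*k^2 + 4*k + 5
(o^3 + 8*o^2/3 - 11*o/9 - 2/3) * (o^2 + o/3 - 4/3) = o^5 + 3*o^4 - 5*o^3/3 - 125*o^2/27 + 38*o/27 + 8/9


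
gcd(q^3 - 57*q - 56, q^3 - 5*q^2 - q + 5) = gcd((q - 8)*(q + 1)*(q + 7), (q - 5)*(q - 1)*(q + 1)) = q + 1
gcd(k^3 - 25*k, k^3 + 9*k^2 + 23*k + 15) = k + 5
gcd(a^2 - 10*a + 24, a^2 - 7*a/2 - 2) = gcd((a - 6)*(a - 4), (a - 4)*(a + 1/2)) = a - 4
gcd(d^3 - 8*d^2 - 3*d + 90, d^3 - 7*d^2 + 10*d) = d - 5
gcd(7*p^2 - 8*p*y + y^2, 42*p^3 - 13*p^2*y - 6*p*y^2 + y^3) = -7*p + y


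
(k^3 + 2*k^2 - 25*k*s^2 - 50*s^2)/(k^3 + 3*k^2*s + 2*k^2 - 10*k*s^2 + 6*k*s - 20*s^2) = (-k + 5*s)/(-k + 2*s)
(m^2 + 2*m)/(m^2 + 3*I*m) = (m + 2)/(m + 3*I)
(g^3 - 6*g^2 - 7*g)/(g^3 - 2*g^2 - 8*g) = (-g^2 + 6*g + 7)/(-g^2 + 2*g + 8)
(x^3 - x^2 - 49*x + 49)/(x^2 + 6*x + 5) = (x^3 - x^2 - 49*x + 49)/(x^2 + 6*x + 5)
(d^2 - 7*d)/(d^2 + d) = (d - 7)/(d + 1)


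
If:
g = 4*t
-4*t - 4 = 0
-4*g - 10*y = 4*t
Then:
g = -4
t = -1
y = 2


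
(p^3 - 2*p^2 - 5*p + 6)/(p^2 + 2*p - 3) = (p^2 - p - 6)/(p + 3)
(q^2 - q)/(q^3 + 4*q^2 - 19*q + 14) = q/(q^2 + 5*q - 14)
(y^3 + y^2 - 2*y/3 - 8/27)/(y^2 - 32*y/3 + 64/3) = (27*y^3 + 27*y^2 - 18*y - 8)/(9*(3*y^2 - 32*y + 64))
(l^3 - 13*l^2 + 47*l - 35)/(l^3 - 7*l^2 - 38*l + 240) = (l^2 - 8*l + 7)/(l^2 - 2*l - 48)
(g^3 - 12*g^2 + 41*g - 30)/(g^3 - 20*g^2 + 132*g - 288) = (g^2 - 6*g + 5)/(g^2 - 14*g + 48)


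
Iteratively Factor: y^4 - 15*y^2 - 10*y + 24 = (y - 1)*(y^3 + y^2 - 14*y - 24) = (y - 1)*(y + 2)*(y^2 - y - 12) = (y - 4)*(y - 1)*(y + 2)*(y + 3)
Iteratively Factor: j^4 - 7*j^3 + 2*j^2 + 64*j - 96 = (j - 4)*(j^3 - 3*j^2 - 10*j + 24) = (j - 4)*(j - 2)*(j^2 - j - 12) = (j - 4)*(j - 2)*(j + 3)*(j - 4)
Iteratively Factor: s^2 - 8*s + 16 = (s - 4)*(s - 4)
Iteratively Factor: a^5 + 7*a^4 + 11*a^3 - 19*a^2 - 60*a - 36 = (a + 3)*(a^4 + 4*a^3 - a^2 - 16*a - 12) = (a - 2)*(a + 3)*(a^3 + 6*a^2 + 11*a + 6) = (a - 2)*(a + 3)^2*(a^2 + 3*a + 2) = (a - 2)*(a + 1)*(a + 3)^2*(a + 2)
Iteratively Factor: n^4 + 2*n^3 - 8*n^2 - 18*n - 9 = (n - 3)*(n^3 + 5*n^2 + 7*n + 3) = (n - 3)*(n + 1)*(n^2 + 4*n + 3) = (n - 3)*(n + 1)^2*(n + 3)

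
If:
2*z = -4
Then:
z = -2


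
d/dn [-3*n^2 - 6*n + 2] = -6*n - 6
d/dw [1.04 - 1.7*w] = -1.70000000000000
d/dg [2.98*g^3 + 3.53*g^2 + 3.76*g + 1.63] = 8.94*g^2 + 7.06*g + 3.76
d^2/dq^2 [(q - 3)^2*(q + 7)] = 6*q + 2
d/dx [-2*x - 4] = -2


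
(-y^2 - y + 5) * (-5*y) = 5*y^3 + 5*y^2 - 25*y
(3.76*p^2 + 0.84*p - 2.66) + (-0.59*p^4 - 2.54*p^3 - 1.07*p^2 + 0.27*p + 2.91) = -0.59*p^4 - 2.54*p^3 + 2.69*p^2 + 1.11*p + 0.25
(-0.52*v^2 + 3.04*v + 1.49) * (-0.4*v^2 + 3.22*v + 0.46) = 0.208*v^4 - 2.8904*v^3 + 8.9536*v^2 + 6.1962*v + 0.6854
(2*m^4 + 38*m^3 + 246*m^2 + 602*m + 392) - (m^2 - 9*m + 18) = 2*m^4 + 38*m^3 + 245*m^2 + 611*m + 374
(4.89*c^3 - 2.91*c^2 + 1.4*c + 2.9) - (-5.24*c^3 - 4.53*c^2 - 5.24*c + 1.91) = 10.13*c^3 + 1.62*c^2 + 6.64*c + 0.99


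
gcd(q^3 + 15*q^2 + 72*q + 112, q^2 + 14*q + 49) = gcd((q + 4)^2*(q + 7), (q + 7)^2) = q + 7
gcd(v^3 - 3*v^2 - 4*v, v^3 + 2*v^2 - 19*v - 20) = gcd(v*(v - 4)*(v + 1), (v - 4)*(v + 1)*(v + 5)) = v^2 - 3*v - 4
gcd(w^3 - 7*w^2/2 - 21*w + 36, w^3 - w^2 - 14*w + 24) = w + 4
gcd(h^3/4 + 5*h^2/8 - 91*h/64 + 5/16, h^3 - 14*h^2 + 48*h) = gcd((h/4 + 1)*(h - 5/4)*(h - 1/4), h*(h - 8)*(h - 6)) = 1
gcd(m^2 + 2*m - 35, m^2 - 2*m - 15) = m - 5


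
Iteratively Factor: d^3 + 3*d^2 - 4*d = (d + 4)*(d^2 - d) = (d - 1)*(d + 4)*(d)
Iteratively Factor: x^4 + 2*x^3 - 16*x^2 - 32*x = (x + 2)*(x^3 - 16*x) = (x - 4)*(x + 2)*(x^2 + 4*x) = x*(x - 4)*(x + 2)*(x + 4)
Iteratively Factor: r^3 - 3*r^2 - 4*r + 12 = (r - 2)*(r^2 - r - 6) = (r - 2)*(r + 2)*(r - 3)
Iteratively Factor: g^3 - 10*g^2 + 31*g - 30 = (g - 2)*(g^2 - 8*g + 15) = (g - 5)*(g - 2)*(g - 3)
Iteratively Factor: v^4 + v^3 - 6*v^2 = (v)*(v^3 + v^2 - 6*v) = v^2*(v^2 + v - 6) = v^2*(v - 2)*(v + 3)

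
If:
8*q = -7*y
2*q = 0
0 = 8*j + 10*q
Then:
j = 0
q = 0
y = 0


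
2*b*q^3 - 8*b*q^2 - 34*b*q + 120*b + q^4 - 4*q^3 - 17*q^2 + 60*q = (2*b + q)*(q - 5)*(q - 3)*(q + 4)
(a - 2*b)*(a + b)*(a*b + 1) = a^3*b - a^2*b^2 + a^2 - 2*a*b^3 - a*b - 2*b^2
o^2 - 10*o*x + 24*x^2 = (o - 6*x)*(o - 4*x)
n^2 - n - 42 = (n - 7)*(n + 6)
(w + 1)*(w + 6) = w^2 + 7*w + 6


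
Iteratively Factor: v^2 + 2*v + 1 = (v + 1)*(v + 1)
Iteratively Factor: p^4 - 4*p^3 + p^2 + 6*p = (p - 2)*(p^3 - 2*p^2 - 3*p) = (p - 2)*(p + 1)*(p^2 - 3*p) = p*(p - 2)*(p + 1)*(p - 3)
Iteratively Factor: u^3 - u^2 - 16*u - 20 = (u + 2)*(u^2 - 3*u - 10) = (u + 2)^2*(u - 5)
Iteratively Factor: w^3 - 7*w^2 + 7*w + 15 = (w - 5)*(w^2 - 2*w - 3) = (w - 5)*(w + 1)*(w - 3)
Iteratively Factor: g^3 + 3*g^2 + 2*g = (g + 2)*(g^2 + g) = (g + 1)*(g + 2)*(g)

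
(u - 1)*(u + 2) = u^2 + u - 2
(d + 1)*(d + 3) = d^2 + 4*d + 3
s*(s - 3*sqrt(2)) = s^2 - 3*sqrt(2)*s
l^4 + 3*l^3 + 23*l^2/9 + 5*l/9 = l*(l + 1/3)*(l + 1)*(l + 5/3)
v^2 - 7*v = v*(v - 7)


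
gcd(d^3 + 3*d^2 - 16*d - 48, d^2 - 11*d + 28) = d - 4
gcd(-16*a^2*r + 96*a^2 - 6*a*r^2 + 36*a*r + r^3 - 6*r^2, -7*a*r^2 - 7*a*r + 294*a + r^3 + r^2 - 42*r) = r - 6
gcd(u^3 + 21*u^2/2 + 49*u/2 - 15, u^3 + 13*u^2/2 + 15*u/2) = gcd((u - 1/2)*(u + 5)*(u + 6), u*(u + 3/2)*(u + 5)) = u + 5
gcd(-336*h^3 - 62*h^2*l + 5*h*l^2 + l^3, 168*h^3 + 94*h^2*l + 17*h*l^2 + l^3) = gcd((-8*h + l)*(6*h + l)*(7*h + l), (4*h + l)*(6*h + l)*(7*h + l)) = 42*h^2 + 13*h*l + l^2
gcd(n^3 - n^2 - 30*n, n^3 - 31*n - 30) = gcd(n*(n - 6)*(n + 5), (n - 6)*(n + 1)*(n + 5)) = n^2 - n - 30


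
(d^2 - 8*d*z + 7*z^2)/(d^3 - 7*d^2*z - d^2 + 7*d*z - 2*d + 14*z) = (d - z)/(d^2 - d - 2)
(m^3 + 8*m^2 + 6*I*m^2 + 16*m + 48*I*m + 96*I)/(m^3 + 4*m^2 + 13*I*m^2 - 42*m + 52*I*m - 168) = (m + 4)/(m + 7*I)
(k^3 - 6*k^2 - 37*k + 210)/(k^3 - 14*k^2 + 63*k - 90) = (k^2 - k - 42)/(k^2 - 9*k + 18)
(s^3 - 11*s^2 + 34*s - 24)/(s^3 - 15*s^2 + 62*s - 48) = (s - 4)/(s - 8)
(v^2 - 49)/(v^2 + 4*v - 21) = (v - 7)/(v - 3)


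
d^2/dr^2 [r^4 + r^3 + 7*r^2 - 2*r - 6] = 12*r^2 + 6*r + 14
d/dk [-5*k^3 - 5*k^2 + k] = -15*k^2 - 10*k + 1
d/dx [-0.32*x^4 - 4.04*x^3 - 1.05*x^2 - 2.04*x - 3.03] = -1.28*x^3 - 12.12*x^2 - 2.1*x - 2.04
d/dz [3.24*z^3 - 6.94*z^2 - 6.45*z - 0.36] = 9.72*z^2 - 13.88*z - 6.45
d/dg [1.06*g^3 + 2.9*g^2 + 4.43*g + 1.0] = 3.18*g^2 + 5.8*g + 4.43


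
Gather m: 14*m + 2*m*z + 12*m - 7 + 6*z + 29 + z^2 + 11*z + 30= m*(2*z + 26) + z^2 + 17*z + 52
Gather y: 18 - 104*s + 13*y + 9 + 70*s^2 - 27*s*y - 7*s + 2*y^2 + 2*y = 70*s^2 - 111*s + 2*y^2 + y*(15 - 27*s) + 27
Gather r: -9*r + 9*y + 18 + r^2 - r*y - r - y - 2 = r^2 + r*(-y - 10) + 8*y + 16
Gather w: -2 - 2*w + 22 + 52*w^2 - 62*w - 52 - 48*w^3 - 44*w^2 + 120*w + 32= -48*w^3 + 8*w^2 + 56*w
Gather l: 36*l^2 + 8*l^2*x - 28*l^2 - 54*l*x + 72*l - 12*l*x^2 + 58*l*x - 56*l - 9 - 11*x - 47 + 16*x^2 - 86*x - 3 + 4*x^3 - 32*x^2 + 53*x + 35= l^2*(8*x + 8) + l*(-12*x^2 + 4*x + 16) + 4*x^3 - 16*x^2 - 44*x - 24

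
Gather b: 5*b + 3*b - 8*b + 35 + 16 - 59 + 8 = 0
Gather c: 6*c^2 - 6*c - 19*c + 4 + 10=6*c^2 - 25*c + 14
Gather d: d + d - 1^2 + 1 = 2*d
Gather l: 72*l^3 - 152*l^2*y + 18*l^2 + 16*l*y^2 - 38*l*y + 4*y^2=72*l^3 + l^2*(18 - 152*y) + l*(16*y^2 - 38*y) + 4*y^2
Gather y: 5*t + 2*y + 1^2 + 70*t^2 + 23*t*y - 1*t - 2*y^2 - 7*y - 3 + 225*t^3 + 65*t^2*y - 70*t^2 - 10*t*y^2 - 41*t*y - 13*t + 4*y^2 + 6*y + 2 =225*t^3 - 9*t + y^2*(2 - 10*t) + y*(65*t^2 - 18*t + 1)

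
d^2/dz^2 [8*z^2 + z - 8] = 16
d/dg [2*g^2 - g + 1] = 4*g - 1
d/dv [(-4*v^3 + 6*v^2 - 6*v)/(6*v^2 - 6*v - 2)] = 3*(-2*v^4 + 4*v^3 + 2*v^2 - 2*v + 1)/(9*v^4 - 18*v^3 + 3*v^2 + 6*v + 1)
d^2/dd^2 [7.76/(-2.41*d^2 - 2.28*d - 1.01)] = (90.141712*d^2 + 85.279296*d - 7.76*(4.82*d + 2.28)*(9.64*d + 4.56) + 37.777232)/(2.41*d^2 + 2.28*d + 1.01)^3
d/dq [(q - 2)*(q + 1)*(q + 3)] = 3*q^2 + 4*q - 5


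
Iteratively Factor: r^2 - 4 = (r - 2)*(r + 2)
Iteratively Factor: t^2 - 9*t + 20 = (t - 4)*(t - 5)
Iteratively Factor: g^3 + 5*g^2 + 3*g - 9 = (g + 3)*(g^2 + 2*g - 3) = (g - 1)*(g + 3)*(g + 3)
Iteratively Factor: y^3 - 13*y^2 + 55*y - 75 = (y - 5)*(y^2 - 8*y + 15) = (y - 5)^2*(y - 3)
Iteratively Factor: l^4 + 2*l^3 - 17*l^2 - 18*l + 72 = (l + 4)*(l^3 - 2*l^2 - 9*l + 18) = (l - 2)*(l + 4)*(l^2 - 9) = (l - 2)*(l + 3)*(l + 4)*(l - 3)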